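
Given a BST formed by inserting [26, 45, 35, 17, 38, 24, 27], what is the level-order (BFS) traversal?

Tree insertion order: [26, 45, 35, 17, 38, 24, 27]
Tree (level-order array): [26, 17, 45, None, 24, 35, None, None, None, 27, 38]
BFS from the root, enqueuing left then right child of each popped node:
  queue [26] -> pop 26, enqueue [17, 45], visited so far: [26]
  queue [17, 45] -> pop 17, enqueue [24], visited so far: [26, 17]
  queue [45, 24] -> pop 45, enqueue [35], visited so far: [26, 17, 45]
  queue [24, 35] -> pop 24, enqueue [none], visited so far: [26, 17, 45, 24]
  queue [35] -> pop 35, enqueue [27, 38], visited so far: [26, 17, 45, 24, 35]
  queue [27, 38] -> pop 27, enqueue [none], visited so far: [26, 17, 45, 24, 35, 27]
  queue [38] -> pop 38, enqueue [none], visited so far: [26, 17, 45, 24, 35, 27, 38]
Result: [26, 17, 45, 24, 35, 27, 38]


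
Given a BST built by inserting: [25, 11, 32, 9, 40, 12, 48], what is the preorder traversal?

Tree insertion order: [25, 11, 32, 9, 40, 12, 48]
Tree (level-order array): [25, 11, 32, 9, 12, None, 40, None, None, None, None, None, 48]
Preorder traversal: [25, 11, 9, 12, 32, 40, 48]


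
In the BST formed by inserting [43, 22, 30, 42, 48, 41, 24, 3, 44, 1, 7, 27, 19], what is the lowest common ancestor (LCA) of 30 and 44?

Tree insertion order: [43, 22, 30, 42, 48, 41, 24, 3, 44, 1, 7, 27, 19]
Tree (level-order array): [43, 22, 48, 3, 30, 44, None, 1, 7, 24, 42, None, None, None, None, None, 19, None, 27, 41]
In a BST, the LCA of p=30, q=44 is the first node v on the
root-to-leaf path with p <= v <= q (go left if both < v, right if both > v).
Walk from root:
  at 43: 30 <= 43 <= 44, this is the LCA
LCA = 43


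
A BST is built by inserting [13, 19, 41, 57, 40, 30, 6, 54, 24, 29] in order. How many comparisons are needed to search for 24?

Search path for 24: 13 -> 19 -> 41 -> 40 -> 30 -> 24
Found: True
Comparisons: 6


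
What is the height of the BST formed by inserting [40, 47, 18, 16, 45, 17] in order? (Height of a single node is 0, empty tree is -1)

Insertion order: [40, 47, 18, 16, 45, 17]
Tree (level-order array): [40, 18, 47, 16, None, 45, None, None, 17]
Compute height bottom-up (empty subtree = -1):
  height(17) = 1 + max(-1, -1) = 0
  height(16) = 1 + max(-1, 0) = 1
  height(18) = 1 + max(1, -1) = 2
  height(45) = 1 + max(-1, -1) = 0
  height(47) = 1 + max(0, -1) = 1
  height(40) = 1 + max(2, 1) = 3
Height = 3


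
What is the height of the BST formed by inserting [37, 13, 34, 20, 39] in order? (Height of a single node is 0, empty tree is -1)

Insertion order: [37, 13, 34, 20, 39]
Tree (level-order array): [37, 13, 39, None, 34, None, None, 20]
Compute height bottom-up (empty subtree = -1):
  height(20) = 1 + max(-1, -1) = 0
  height(34) = 1 + max(0, -1) = 1
  height(13) = 1 + max(-1, 1) = 2
  height(39) = 1 + max(-1, -1) = 0
  height(37) = 1 + max(2, 0) = 3
Height = 3


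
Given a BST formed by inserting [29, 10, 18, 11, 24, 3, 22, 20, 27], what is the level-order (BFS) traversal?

Tree insertion order: [29, 10, 18, 11, 24, 3, 22, 20, 27]
Tree (level-order array): [29, 10, None, 3, 18, None, None, 11, 24, None, None, 22, 27, 20]
BFS from the root, enqueuing left then right child of each popped node:
  queue [29] -> pop 29, enqueue [10], visited so far: [29]
  queue [10] -> pop 10, enqueue [3, 18], visited so far: [29, 10]
  queue [3, 18] -> pop 3, enqueue [none], visited so far: [29, 10, 3]
  queue [18] -> pop 18, enqueue [11, 24], visited so far: [29, 10, 3, 18]
  queue [11, 24] -> pop 11, enqueue [none], visited so far: [29, 10, 3, 18, 11]
  queue [24] -> pop 24, enqueue [22, 27], visited so far: [29, 10, 3, 18, 11, 24]
  queue [22, 27] -> pop 22, enqueue [20], visited so far: [29, 10, 3, 18, 11, 24, 22]
  queue [27, 20] -> pop 27, enqueue [none], visited so far: [29, 10, 3, 18, 11, 24, 22, 27]
  queue [20] -> pop 20, enqueue [none], visited so far: [29, 10, 3, 18, 11, 24, 22, 27, 20]
Result: [29, 10, 3, 18, 11, 24, 22, 27, 20]


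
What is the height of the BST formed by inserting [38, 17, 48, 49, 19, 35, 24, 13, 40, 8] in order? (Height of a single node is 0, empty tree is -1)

Insertion order: [38, 17, 48, 49, 19, 35, 24, 13, 40, 8]
Tree (level-order array): [38, 17, 48, 13, 19, 40, 49, 8, None, None, 35, None, None, None, None, None, None, 24]
Compute height bottom-up (empty subtree = -1):
  height(8) = 1 + max(-1, -1) = 0
  height(13) = 1 + max(0, -1) = 1
  height(24) = 1 + max(-1, -1) = 0
  height(35) = 1 + max(0, -1) = 1
  height(19) = 1 + max(-1, 1) = 2
  height(17) = 1 + max(1, 2) = 3
  height(40) = 1 + max(-1, -1) = 0
  height(49) = 1 + max(-1, -1) = 0
  height(48) = 1 + max(0, 0) = 1
  height(38) = 1 + max(3, 1) = 4
Height = 4


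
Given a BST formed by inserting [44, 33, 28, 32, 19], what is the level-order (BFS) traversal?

Tree insertion order: [44, 33, 28, 32, 19]
Tree (level-order array): [44, 33, None, 28, None, 19, 32]
BFS from the root, enqueuing left then right child of each popped node:
  queue [44] -> pop 44, enqueue [33], visited so far: [44]
  queue [33] -> pop 33, enqueue [28], visited so far: [44, 33]
  queue [28] -> pop 28, enqueue [19, 32], visited so far: [44, 33, 28]
  queue [19, 32] -> pop 19, enqueue [none], visited so far: [44, 33, 28, 19]
  queue [32] -> pop 32, enqueue [none], visited so far: [44, 33, 28, 19, 32]
Result: [44, 33, 28, 19, 32]


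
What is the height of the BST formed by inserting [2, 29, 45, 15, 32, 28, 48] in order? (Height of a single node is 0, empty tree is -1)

Insertion order: [2, 29, 45, 15, 32, 28, 48]
Tree (level-order array): [2, None, 29, 15, 45, None, 28, 32, 48]
Compute height bottom-up (empty subtree = -1):
  height(28) = 1 + max(-1, -1) = 0
  height(15) = 1 + max(-1, 0) = 1
  height(32) = 1 + max(-1, -1) = 0
  height(48) = 1 + max(-1, -1) = 0
  height(45) = 1 + max(0, 0) = 1
  height(29) = 1 + max(1, 1) = 2
  height(2) = 1 + max(-1, 2) = 3
Height = 3


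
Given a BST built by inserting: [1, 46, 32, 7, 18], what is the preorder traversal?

Tree insertion order: [1, 46, 32, 7, 18]
Tree (level-order array): [1, None, 46, 32, None, 7, None, None, 18]
Preorder traversal: [1, 46, 32, 7, 18]


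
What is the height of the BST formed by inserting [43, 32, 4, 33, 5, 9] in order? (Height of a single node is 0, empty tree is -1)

Insertion order: [43, 32, 4, 33, 5, 9]
Tree (level-order array): [43, 32, None, 4, 33, None, 5, None, None, None, 9]
Compute height bottom-up (empty subtree = -1):
  height(9) = 1 + max(-1, -1) = 0
  height(5) = 1 + max(-1, 0) = 1
  height(4) = 1 + max(-1, 1) = 2
  height(33) = 1 + max(-1, -1) = 0
  height(32) = 1 + max(2, 0) = 3
  height(43) = 1 + max(3, -1) = 4
Height = 4


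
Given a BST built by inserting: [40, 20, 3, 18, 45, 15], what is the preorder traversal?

Tree insertion order: [40, 20, 3, 18, 45, 15]
Tree (level-order array): [40, 20, 45, 3, None, None, None, None, 18, 15]
Preorder traversal: [40, 20, 3, 18, 15, 45]


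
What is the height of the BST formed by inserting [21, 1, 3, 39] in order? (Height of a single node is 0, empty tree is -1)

Insertion order: [21, 1, 3, 39]
Tree (level-order array): [21, 1, 39, None, 3]
Compute height bottom-up (empty subtree = -1):
  height(3) = 1 + max(-1, -1) = 0
  height(1) = 1 + max(-1, 0) = 1
  height(39) = 1 + max(-1, -1) = 0
  height(21) = 1 + max(1, 0) = 2
Height = 2


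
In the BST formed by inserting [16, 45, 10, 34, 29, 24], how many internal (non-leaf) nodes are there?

Tree built from: [16, 45, 10, 34, 29, 24]
Tree (level-order array): [16, 10, 45, None, None, 34, None, 29, None, 24]
Rule: An internal node has at least one child.
Per-node child counts:
  node 16: 2 child(ren)
  node 10: 0 child(ren)
  node 45: 1 child(ren)
  node 34: 1 child(ren)
  node 29: 1 child(ren)
  node 24: 0 child(ren)
Matching nodes: [16, 45, 34, 29]
Count of internal (non-leaf) nodes: 4


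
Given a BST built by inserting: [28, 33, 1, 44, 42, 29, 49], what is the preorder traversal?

Tree insertion order: [28, 33, 1, 44, 42, 29, 49]
Tree (level-order array): [28, 1, 33, None, None, 29, 44, None, None, 42, 49]
Preorder traversal: [28, 1, 33, 29, 44, 42, 49]


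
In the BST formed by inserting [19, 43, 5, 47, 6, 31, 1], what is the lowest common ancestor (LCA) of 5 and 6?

Tree insertion order: [19, 43, 5, 47, 6, 31, 1]
Tree (level-order array): [19, 5, 43, 1, 6, 31, 47]
In a BST, the LCA of p=5, q=6 is the first node v on the
root-to-leaf path with p <= v <= q (go left if both < v, right if both > v).
Walk from root:
  at 19: both 5 and 6 < 19, go left
  at 5: 5 <= 5 <= 6, this is the LCA
LCA = 5


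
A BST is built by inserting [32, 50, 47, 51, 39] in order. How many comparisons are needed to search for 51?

Search path for 51: 32 -> 50 -> 51
Found: True
Comparisons: 3


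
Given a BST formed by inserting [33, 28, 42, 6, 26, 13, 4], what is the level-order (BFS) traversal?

Tree insertion order: [33, 28, 42, 6, 26, 13, 4]
Tree (level-order array): [33, 28, 42, 6, None, None, None, 4, 26, None, None, 13]
BFS from the root, enqueuing left then right child of each popped node:
  queue [33] -> pop 33, enqueue [28, 42], visited so far: [33]
  queue [28, 42] -> pop 28, enqueue [6], visited so far: [33, 28]
  queue [42, 6] -> pop 42, enqueue [none], visited so far: [33, 28, 42]
  queue [6] -> pop 6, enqueue [4, 26], visited so far: [33, 28, 42, 6]
  queue [4, 26] -> pop 4, enqueue [none], visited so far: [33, 28, 42, 6, 4]
  queue [26] -> pop 26, enqueue [13], visited so far: [33, 28, 42, 6, 4, 26]
  queue [13] -> pop 13, enqueue [none], visited so far: [33, 28, 42, 6, 4, 26, 13]
Result: [33, 28, 42, 6, 4, 26, 13]


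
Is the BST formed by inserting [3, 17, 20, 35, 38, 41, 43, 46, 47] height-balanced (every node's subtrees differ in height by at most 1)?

Tree (level-order array): [3, None, 17, None, 20, None, 35, None, 38, None, 41, None, 43, None, 46, None, 47]
Definition: a tree is height-balanced if, at every node, |h(left) - h(right)| <= 1 (empty subtree has height -1).
Bottom-up per-node check:
  node 47: h_left=-1, h_right=-1, diff=0 [OK], height=0
  node 46: h_left=-1, h_right=0, diff=1 [OK], height=1
  node 43: h_left=-1, h_right=1, diff=2 [FAIL (|-1-1|=2 > 1)], height=2
  node 41: h_left=-1, h_right=2, diff=3 [FAIL (|-1-2|=3 > 1)], height=3
  node 38: h_left=-1, h_right=3, diff=4 [FAIL (|-1-3|=4 > 1)], height=4
  node 35: h_left=-1, h_right=4, diff=5 [FAIL (|-1-4|=5 > 1)], height=5
  node 20: h_left=-1, h_right=5, diff=6 [FAIL (|-1-5|=6 > 1)], height=6
  node 17: h_left=-1, h_right=6, diff=7 [FAIL (|-1-6|=7 > 1)], height=7
  node 3: h_left=-1, h_right=7, diff=8 [FAIL (|-1-7|=8 > 1)], height=8
Node 43 violates the condition: |-1 - 1| = 2 > 1.
Result: Not balanced


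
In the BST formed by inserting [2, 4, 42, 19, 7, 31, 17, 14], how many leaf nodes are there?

Tree built from: [2, 4, 42, 19, 7, 31, 17, 14]
Tree (level-order array): [2, None, 4, None, 42, 19, None, 7, 31, None, 17, None, None, 14]
Rule: A leaf has 0 children.
Per-node child counts:
  node 2: 1 child(ren)
  node 4: 1 child(ren)
  node 42: 1 child(ren)
  node 19: 2 child(ren)
  node 7: 1 child(ren)
  node 17: 1 child(ren)
  node 14: 0 child(ren)
  node 31: 0 child(ren)
Matching nodes: [14, 31]
Count of leaf nodes: 2


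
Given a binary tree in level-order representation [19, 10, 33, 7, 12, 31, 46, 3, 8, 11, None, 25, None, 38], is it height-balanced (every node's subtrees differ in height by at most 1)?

Tree (level-order array): [19, 10, 33, 7, 12, 31, 46, 3, 8, 11, None, 25, None, 38]
Definition: a tree is height-balanced if, at every node, |h(left) - h(right)| <= 1 (empty subtree has height -1).
Bottom-up per-node check:
  node 3: h_left=-1, h_right=-1, diff=0 [OK], height=0
  node 8: h_left=-1, h_right=-1, diff=0 [OK], height=0
  node 7: h_left=0, h_right=0, diff=0 [OK], height=1
  node 11: h_left=-1, h_right=-1, diff=0 [OK], height=0
  node 12: h_left=0, h_right=-1, diff=1 [OK], height=1
  node 10: h_left=1, h_right=1, diff=0 [OK], height=2
  node 25: h_left=-1, h_right=-1, diff=0 [OK], height=0
  node 31: h_left=0, h_right=-1, diff=1 [OK], height=1
  node 38: h_left=-1, h_right=-1, diff=0 [OK], height=0
  node 46: h_left=0, h_right=-1, diff=1 [OK], height=1
  node 33: h_left=1, h_right=1, diff=0 [OK], height=2
  node 19: h_left=2, h_right=2, diff=0 [OK], height=3
All nodes satisfy the balance condition.
Result: Balanced


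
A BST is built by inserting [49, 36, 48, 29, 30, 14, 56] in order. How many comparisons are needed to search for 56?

Search path for 56: 49 -> 56
Found: True
Comparisons: 2


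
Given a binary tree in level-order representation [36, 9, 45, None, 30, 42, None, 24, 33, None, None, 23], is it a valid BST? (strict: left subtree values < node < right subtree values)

Level-order array: [36, 9, 45, None, 30, 42, None, 24, 33, None, None, 23]
Validate using subtree bounds (lo, hi): at each node, require lo < value < hi,
then recurse left with hi=value and right with lo=value.
Preorder trace (stopping at first violation):
  at node 36 with bounds (-inf, +inf): OK
  at node 9 with bounds (-inf, 36): OK
  at node 30 with bounds (9, 36): OK
  at node 24 with bounds (9, 30): OK
  at node 23 with bounds (9, 24): OK
  at node 33 with bounds (30, 36): OK
  at node 45 with bounds (36, +inf): OK
  at node 42 with bounds (36, 45): OK
No violation found at any node.
Result: Valid BST


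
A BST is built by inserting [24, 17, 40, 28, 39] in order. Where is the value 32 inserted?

Starting tree (level order): [24, 17, 40, None, None, 28, None, None, 39]
Insertion path: 24 -> 40 -> 28 -> 39
Result: insert 32 as left child of 39
Final tree (level order): [24, 17, 40, None, None, 28, None, None, 39, 32]


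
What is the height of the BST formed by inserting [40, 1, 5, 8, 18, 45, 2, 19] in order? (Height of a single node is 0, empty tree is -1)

Insertion order: [40, 1, 5, 8, 18, 45, 2, 19]
Tree (level-order array): [40, 1, 45, None, 5, None, None, 2, 8, None, None, None, 18, None, 19]
Compute height bottom-up (empty subtree = -1):
  height(2) = 1 + max(-1, -1) = 0
  height(19) = 1 + max(-1, -1) = 0
  height(18) = 1 + max(-1, 0) = 1
  height(8) = 1 + max(-1, 1) = 2
  height(5) = 1 + max(0, 2) = 3
  height(1) = 1 + max(-1, 3) = 4
  height(45) = 1 + max(-1, -1) = 0
  height(40) = 1 + max(4, 0) = 5
Height = 5


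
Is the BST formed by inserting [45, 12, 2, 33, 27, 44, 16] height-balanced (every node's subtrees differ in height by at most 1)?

Tree (level-order array): [45, 12, None, 2, 33, None, None, 27, 44, 16]
Definition: a tree is height-balanced if, at every node, |h(left) - h(right)| <= 1 (empty subtree has height -1).
Bottom-up per-node check:
  node 2: h_left=-1, h_right=-1, diff=0 [OK], height=0
  node 16: h_left=-1, h_right=-1, diff=0 [OK], height=0
  node 27: h_left=0, h_right=-1, diff=1 [OK], height=1
  node 44: h_left=-1, h_right=-1, diff=0 [OK], height=0
  node 33: h_left=1, h_right=0, diff=1 [OK], height=2
  node 12: h_left=0, h_right=2, diff=2 [FAIL (|0-2|=2 > 1)], height=3
  node 45: h_left=3, h_right=-1, diff=4 [FAIL (|3--1|=4 > 1)], height=4
Node 12 violates the condition: |0 - 2| = 2 > 1.
Result: Not balanced


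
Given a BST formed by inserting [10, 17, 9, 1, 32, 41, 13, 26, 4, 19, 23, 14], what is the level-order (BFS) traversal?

Tree insertion order: [10, 17, 9, 1, 32, 41, 13, 26, 4, 19, 23, 14]
Tree (level-order array): [10, 9, 17, 1, None, 13, 32, None, 4, None, 14, 26, 41, None, None, None, None, 19, None, None, None, None, 23]
BFS from the root, enqueuing left then right child of each popped node:
  queue [10] -> pop 10, enqueue [9, 17], visited so far: [10]
  queue [9, 17] -> pop 9, enqueue [1], visited so far: [10, 9]
  queue [17, 1] -> pop 17, enqueue [13, 32], visited so far: [10, 9, 17]
  queue [1, 13, 32] -> pop 1, enqueue [4], visited so far: [10, 9, 17, 1]
  queue [13, 32, 4] -> pop 13, enqueue [14], visited so far: [10, 9, 17, 1, 13]
  queue [32, 4, 14] -> pop 32, enqueue [26, 41], visited so far: [10, 9, 17, 1, 13, 32]
  queue [4, 14, 26, 41] -> pop 4, enqueue [none], visited so far: [10, 9, 17, 1, 13, 32, 4]
  queue [14, 26, 41] -> pop 14, enqueue [none], visited so far: [10, 9, 17, 1, 13, 32, 4, 14]
  queue [26, 41] -> pop 26, enqueue [19], visited so far: [10, 9, 17, 1, 13, 32, 4, 14, 26]
  queue [41, 19] -> pop 41, enqueue [none], visited so far: [10, 9, 17, 1, 13, 32, 4, 14, 26, 41]
  queue [19] -> pop 19, enqueue [23], visited so far: [10, 9, 17, 1, 13, 32, 4, 14, 26, 41, 19]
  queue [23] -> pop 23, enqueue [none], visited so far: [10, 9, 17, 1, 13, 32, 4, 14, 26, 41, 19, 23]
Result: [10, 9, 17, 1, 13, 32, 4, 14, 26, 41, 19, 23]


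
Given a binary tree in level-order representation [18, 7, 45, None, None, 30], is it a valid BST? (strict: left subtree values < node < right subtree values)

Level-order array: [18, 7, 45, None, None, 30]
Validate using subtree bounds (lo, hi): at each node, require lo < value < hi,
then recurse left with hi=value and right with lo=value.
Preorder trace (stopping at first violation):
  at node 18 with bounds (-inf, +inf): OK
  at node 7 with bounds (-inf, 18): OK
  at node 45 with bounds (18, +inf): OK
  at node 30 with bounds (18, 45): OK
No violation found at any node.
Result: Valid BST


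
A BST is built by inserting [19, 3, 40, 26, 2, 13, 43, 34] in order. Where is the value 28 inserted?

Starting tree (level order): [19, 3, 40, 2, 13, 26, 43, None, None, None, None, None, 34]
Insertion path: 19 -> 40 -> 26 -> 34
Result: insert 28 as left child of 34
Final tree (level order): [19, 3, 40, 2, 13, 26, 43, None, None, None, None, None, 34, None, None, 28]


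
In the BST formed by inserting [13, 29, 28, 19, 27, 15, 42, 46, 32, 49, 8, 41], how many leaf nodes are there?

Tree built from: [13, 29, 28, 19, 27, 15, 42, 46, 32, 49, 8, 41]
Tree (level-order array): [13, 8, 29, None, None, 28, 42, 19, None, 32, 46, 15, 27, None, 41, None, 49]
Rule: A leaf has 0 children.
Per-node child counts:
  node 13: 2 child(ren)
  node 8: 0 child(ren)
  node 29: 2 child(ren)
  node 28: 1 child(ren)
  node 19: 2 child(ren)
  node 15: 0 child(ren)
  node 27: 0 child(ren)
  node 42: 2 child(ren)
  node 32: 1 child(ren)
  node 41: 0 child(ren)
  node 46: 1 child(ren)
  node 49: 0 child(ren)
Matching nodes: [8, 15, 27, 41, 49]
Count of leaf nodes: 5


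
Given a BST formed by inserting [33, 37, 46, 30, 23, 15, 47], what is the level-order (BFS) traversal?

Tree insertion order: [33, 37, 46, 30, 23, 15, 47]
Tree (level-order array): [33, 30, 37, 23, None, None, 46, 15, None, None, 47]
BFS from the root, enqueuing left then right child of each popped node:
  queue [33] -> pop 33, enqueue [30, 37], visited so far: [33]
  queue [30, 37] -> pop 30, enqueue [23], visited so far: [33, 30]
  queue [37, 23] -> pop 37, enqueue [46], visited so far: [33, 30, 37]
  queue [23, 46] -> pop 23, enqueue [15], visited so far: [33, 30, 37, 23]
  queue [46, 15] -> pop 46, enqueue [47], visited so far: [33, 30, 37, 23, 46]
  queue [15, 47] -> pop 15, enqueue [none], visited so far: [33, 30, 37, 23, 46, 15]
  queue [47] -> pop 47, enqueue [none], visited so far: [33, 30, 37, 23, 46, 15, 47]
Result: [33, 30, 37, 23, 46, 15, 47]


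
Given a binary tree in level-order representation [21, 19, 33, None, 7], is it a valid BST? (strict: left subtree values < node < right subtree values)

Level-order array: [21, 19, 33, None, 7]
Validate using subtree bounds (lo, hi): at each node, require lo < value < hi,
then recurse left with hi=value and right with lo=value.
Preorder trace (stopping at first violation):
  at node 21 with bounds (-inf, +inf): OK
  at node 19 with bounds (-inf, 21): OK
  at node 7 with bounds (19, 21): VIOLATION
Node 7 violates its bound: not (19 < 7 < 21).
Result: Not a valid BST


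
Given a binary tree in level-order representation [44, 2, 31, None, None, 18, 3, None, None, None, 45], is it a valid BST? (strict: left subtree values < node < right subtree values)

Level-order array: [44, 2, 31, None, None, 18, 3, None, None, None, 45]
Validate using subtree bounds (lo, hi): at each node, require lo < value < hi,
then recurse left with hi=value and right with lo=value.
Preorder trace (stopping at first violation):
  at node 44 with bounds (-inf, +inf): OK
  at node 2 with bounds (-inf, 44): OK
  at node 31 with bounds (44, +inf): VIOLATION
Node 31 violates its bound: not (44 < 31 < +inf).
Result: Not a valid BST


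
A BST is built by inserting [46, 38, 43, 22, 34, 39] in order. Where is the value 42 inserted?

Starting tree (level order): [46, 38, None, 22, 43, None, 34, 39]
Insertion path: 46 -> 38 -> 43 -> 39
Result: insert 42 as right child of 39
Final tree (level order): [46, 38, None, 22, 43, None, 34, 39, None, None, None, None, 42]


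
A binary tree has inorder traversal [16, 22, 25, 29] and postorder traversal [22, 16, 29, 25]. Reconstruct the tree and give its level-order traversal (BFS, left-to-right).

Inorder:   [16, 22, 25, 29]
Postorder: [22, 16, 29, 25]
Algorithm: postorder visits root last, so walk postorder right-to-left;
each value is the root of the current inorder slice — split it at that
value, recurse on the right subtree first, then the left.
Recursive splits:
  root=25; inorder splits into left=[16, 22], right=[29]
  root=29; inorder splits into left=[], right=[]
  root=16; inorder splits into left=[], right=[22]
  root=22; inorder splits into left=[], right=[]
Reconstructed level-order: [25, 16, 29, 22]


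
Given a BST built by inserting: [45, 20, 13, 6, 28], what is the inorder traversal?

Tree insertion order: [45, 20, 13, 6, 28]
Tree (level-order array): [45, 20, None, 13, 28, 6]
Inorder traversal: [6, 13, 20, 28, 45]


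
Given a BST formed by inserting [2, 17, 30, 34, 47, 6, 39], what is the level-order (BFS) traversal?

Tree insertion order: [2, 17, 30, 34, 47, 6, 39]
Tree (level-order array): [2, None, 17, 6, 30, None, None, None, 34, None, 47, 39]
BFS from the root, enqueuing left then right child of each popped node:
  queue [2] -> pop 2, enqueue [17], visited so far: [2]
  queue [17] -> pop 17, enqueue [6, 30], visited so far: [2, 17]
  queue [6, 30] -> pop 6, enqueue [none], visited so far: [2, 17, 6]
  queue [30] -> pop 30, enqueue [34], visited so far: [2, 17, 6, 30]
  queue [34] -> pop 34, enqueue [47], visited so far: [2, 17, 6, 30, 34]
  queue [47] -> pop 47, enqueue [39], visited so far: [2, 17, 6, 30, 34, 47]
  queue [39] -> pop 39, enqueue [none], visited so far: [2, 17, 6, 30, 34, 47, 39]
Result: [2, 17, 6, 30, 34, 47, 39]


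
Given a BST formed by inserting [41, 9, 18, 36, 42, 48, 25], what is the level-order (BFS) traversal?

Tree insertion order: [41, 9, 18, 36, 42, 48, 25]
Tree (level-order array): [41, 9, 42, None, 18, None, 48, None, 36, None, None, 25]
BFS from the root, enqueuing left then right child of each popped node:
  queue [41] -> pop 41, enqueue [9, 42], visited so far: [41]
  queue [9, 42] -> pop 9, enqueue [18], visited so far: [41, 9]
  queue [42, 18] -> pop 42, enqueue [48], visited so far: [41, 9, 42]
  queue [18, 48] -> pop 18, enqueue [36], visited so far: [41, 9, 42, 18]
  queue [48, 36] -> pop 48, enqueue [none], visited so far: [41, 9, 42, 18, 48]
  queue [36] -> pop 36, enqueue [25], visited so far: [41, 9, 42, 18, 48, 36]
  queue [25] -> pop 25, enqueue [none], visited so far: [41, 9, 42, 18, 48, 36, 25]
Result: [41, 9, 42, 18, 48, 36, 25]


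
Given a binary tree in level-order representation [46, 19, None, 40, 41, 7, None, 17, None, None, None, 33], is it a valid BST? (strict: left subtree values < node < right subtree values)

Level-order array: [46, 19, None, 40, 41, 7, None, 17, None, None, None, 33]
Validate using subtree bounds (lo, hi): at each node, require lo < value < hi,
then recurse left with hi=value and right with lo=value.
Preorder trace (stopping at first violation):
  at node 46 with bounds (-inf, +inf): OK
  at node 19 with bounds (-inf, 46): OK
  at node 40 with bounds (-inf, 19): VIOLATION
Node 40 violates its bound: not (-inf < 40 < 19).
Result: Not a valid BST


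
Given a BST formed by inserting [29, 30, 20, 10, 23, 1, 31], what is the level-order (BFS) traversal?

Tree insertion order: [29, 30, 20, 10, 23, 1, 31]
Tree (level-order array): [29, 20, 30, 10, 23, None, 31, 1]
BFS from the root, enqueuing left then right child of each popped node:
  queue [29] -> pop 29, enqueue [20, 30], visited so far: [29]
  queue [20, 30] -> pop 20, enqueue [10, 23], visited so far: [29, 20]
  queue [30, 10, 23] -> pop 30, enqueue [31], visited so far: [29, 20, 30]
  queue [10, 23, 31] -> pop 10, enqueue [1], visited so far: [29, 20, 30, 10]
  queue [23, 31, 1] -> pop 23, enqueue [none], visited so far: [29, 20, 30, 10, 23]
  queue [31, 1] -> pop 31, enqueue [none], visited so far: [29, 20, 30, 10, 23, 31]
  queue [1] -> pop 1, enqueue [none], visited so far: [29, 20, 30, 10, 23, 31, 1]
Result: [29, 20, 30, 10, 23, 31, 1]


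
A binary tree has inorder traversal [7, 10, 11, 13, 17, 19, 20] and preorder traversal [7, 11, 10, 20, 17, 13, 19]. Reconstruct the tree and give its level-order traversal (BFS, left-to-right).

Inorder:  [7, 10, 11, 13, 17, 19, 20]
Preorder: [7, 11, 10, 20, 17, 13, 19]
Algorithm: preorder visits root first, so consume preorder in order;
for each root, split the current inorder slice at that value into
left-subtree inorder and right-subtree inorder, then recurse.
Recursive splits:
  root=7; inorder splits into left=[], right=[10, 11, 13, 17, 19, 20]
  root=11; inorder splits into left=[10], right=[13, 17, 19, 20]
  root=10; inorder splits into left=[], right=[]
  root=20; inorder splits into left=[13, 17, 19], right=[]
  root=17; inorder splits into left=[13], right=[19]
  root=13; inorder splits into left=[], right=[]
  root=19; inorder splits into left=[], right=[]
Reconstructed level-order: [7, 11, 10, 20, 17, 13, 19]


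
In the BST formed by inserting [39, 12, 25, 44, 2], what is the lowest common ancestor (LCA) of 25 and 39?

Tree insertion order: [39, 12, 25, 44, 2]
Tree (level-order array): [39, 12, 44, 2, 25]
In a BST, the LCA of p=25, q=39 is the first node v on the
root-to-leaf path with p <= v <= q (go left if both < v, right if both > v).
Walk from root:
  at 39: 25 <= 39 <= 39, this is the LCA
LCA = 39


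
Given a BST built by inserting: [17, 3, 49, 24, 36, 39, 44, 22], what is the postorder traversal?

Tree insertion order: [17, 3, 49, 24, 36, 39, 44, 22]
Tree (level-order array): [17, 3, 49, None, None, 24, None, 22, 36, None, None, None, 39, None, 44]
Postorder traversal: [3, 22, 44, 39, 36, 24, 49, 17]


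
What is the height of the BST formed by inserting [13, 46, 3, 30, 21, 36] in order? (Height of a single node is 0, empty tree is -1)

Insertion order: [13, 46, 3, 30, 21, 36]
Tree (level-order array): [13, 3, 46, None, None, 30, None, 21, 36]
Compute height bottom-up (empty subtree = -1):
  height(3) = 1 + max(-1, -1) = 0
  height(21) = 1 + max(-1, -1) = 0
  height(36) = 1 + max(-1, -1) = 0
  height(30) = 1 + max(0, 0) = 1
  height(46) = 1 + max(1, -1) = 2
  height(13) = 1 + max(0, 2) = 3
Height = 3


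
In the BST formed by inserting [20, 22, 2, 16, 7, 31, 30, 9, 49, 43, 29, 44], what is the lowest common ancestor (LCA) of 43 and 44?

Tree insertion order: [20, 22, 2, 16, 7, 31, 30, 9, 49, 43, 29, 44]
Tree (level-order array): [20, 2, 22, None, 16, None, 31, 7, None, 30, 49, None, 9, 29, None, 43, None, None, None, None, None, None, 44]
In a BST, the LCA of p=43, q=44 is the first node v on the
root-to-leaf path with p <= v <= q (go left if both < v, right if both > v).
Walk from root:
  at 20: both 43 and 44 > 20, go right
  at 22: both 43 and 44 > 22, go right
  at 31: both 43 and 44 > 31, go right
  at 49: both 43 and 44 < 49, go left
  at 43: 43 <= 43 <= 44, this is the LCA
LCA = 43


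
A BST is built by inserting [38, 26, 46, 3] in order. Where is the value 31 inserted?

Starting tree (level order): [38, 26, 46, 3]
Insertion path: 38 -> 26
Result: insert 31 as right child of 26
Final tree (level order): [38, 26, 46, 3, 31]


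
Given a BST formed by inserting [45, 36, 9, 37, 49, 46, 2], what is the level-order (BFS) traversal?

Tree insertion order: [45, 36, 9, 37, 49, 46, 2]
Tree (level-order array): [45, 36, 49, 9, 37, 46, None, 2]
BFS from the root, enqueuing left then right child of each popped node:
  queue [45] -> pop 45, enqueue [36, 49], visited so far: [45]
  queue [36, 49] -> pop 36, enqueue [9, 37], visited so far: [45, 36]
  queue [49, 9, 37] -> pop 49, enqueue [46], visited so far: [45, 36, 49]
  queue [9, 37, 46] -> pop 9, enqueue [2], visited so far: [45, 36, 49, 9]
  queue [37, 46, 2] -> pop 37, enqueue [none], visited so far: [45, 36, 49, 9, 37]
  queue [46, 2] -> pop 46, enqueue [none], visited so far: [45, 36, 49, 9, 37, 46]
  queue [2] -> pop 2, enqueue [none], visited so far: [45, 36, 49, 9, 37, 46, 2]
Result: [45, 36, 49, 9, 37, 46, 2]


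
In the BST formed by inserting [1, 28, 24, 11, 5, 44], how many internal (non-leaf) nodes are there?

Tree built from: [1, 28, 24, 11, 5, 44]
Tree (level-order array): [1, None, 28, 24, 44, 11, None, None, None, 5]
Rule: An internal node has at least one child.
Per-node child counts:
  node 1: 1 child(ren)
  node 28: 2 child(ren)
  node 24: 1 child(ren)
  node 11: 1 child(ren)
  node 5: 0 child(ren)
  node 44: 0 child(ren)
Matching nodes: [1, 28, 24, 11]
Count of internal (non-leaf) nodes: 4


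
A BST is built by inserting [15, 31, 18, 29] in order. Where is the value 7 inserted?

Starting tree (level order): [15, None, 31, 18, None, None, 29]
Insertion path: 15
Result: insert 7 as left child of 15
Final tree (level order): [15, 7, 31, None, None, 18, None, None, 29]


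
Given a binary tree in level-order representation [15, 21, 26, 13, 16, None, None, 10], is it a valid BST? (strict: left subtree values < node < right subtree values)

Level-order array: [15, 21, 26, 13, 16, None, None, 10]
Validate using subtree bounds (lo, hi): at each node, require lo < value < hi,
then recurse left with hi=value and right with lo=value.
Preorder trace (stopping at first violation):
  at node 15 with bounds (-inf, +inf): OK
  at node 21 with bounds (-inf, 15): VIOLATION
Node 21 violates its bound: not (-inf < 21 < 15).
Result: Not a valid BST


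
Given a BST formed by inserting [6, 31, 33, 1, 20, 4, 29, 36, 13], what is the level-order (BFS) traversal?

Tree insertion order: [6, 31, 33, 1, 20, 4, 29, 36, 13]
Tree (level-order array): [6, 1, 31, None, 4, 20, 33, None, None, 13, 29, None, 36]
BFS from the root, enqueuing left then right child of each popped node:
  queue [6] -> pop 6, enqueue [1, 31], visited so far: [6]
  queue [1, 31] -> pop 1, enqueue [4], visited so far: [6, 1]
  queue [31, 4] -> pop 31, enqueue [20, 33], visited so far: [6, 1, 31]
  queue [4, 20, 33] -> pop 4, enqueue [none], visited so far: [6, 1, 31, 4]
  queue [20, 33] -> pop 20, enqueue [13, 29], visited so far: [6, 1, 31, 4, 20]
  queue [33, 13, 29] -> pop 33, enqueue [36], visited so far: [6, 1, 31, 4, 20, 33]
  queue [13, 29, 36] -> pop 13, enqueue [none], visited so far: [6, 1, 31, 4, 20, 33, 13]
  queue [29, 36] -> pop 29, enqueue [none], visited so far: [6, 1, 31, 4, 20, 33, 13, 29]
  queue [36] -> pop 36, enqueue [none], visited so far: [6, 1, 31, 4, 20, 33, 13, 29, 36]
Result: [6, 1, 31, 4, 20, 33, 13, 29, 36]


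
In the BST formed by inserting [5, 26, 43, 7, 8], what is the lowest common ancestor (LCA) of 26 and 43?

Tree insertion order: [5, 26, 43, 7, 8]
Tree (level-order array): [5, None, 26, 7, 43, None, 8]
In a BST, the LCA of p=26, q=43 is the first node v on the
root-to-leaf path with p <= v <= q (go left if both < v, right if both > v).
Walk from root:
  at 5: both 26 and 43 > 5, go right
  at 26: 26 <= 26 <= 43, this is the LCA
LCA = 26


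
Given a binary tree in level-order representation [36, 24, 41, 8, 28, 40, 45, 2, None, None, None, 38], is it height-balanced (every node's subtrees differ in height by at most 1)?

Tree (level-order array): [36, 24, 41, 8, 28, 40, 45, 2, None, None, None, 38]
Definition: a tree is height-balanced if, at every node, |h(left) - h(right)| <= 1 (empty subtree has height -1).
Bottom-up per-node check:
  node 2: h_left=-1, h_right=-1, diff=0 [OK], height=0
  node 8: h_left=0, h_right=-1, diff=1 [OK], height=1
  node 28: h_left=-1, h_right=-1, diff=0 [OK], height=0
  node 24: h_left=1, h_right=0, diff=1 [OK], height=2
  node 38: h_left=-1, h_right=-1, diff=0 [OK], height=0
  node 40: h_left=0, h_right=-1, diff=1 [OK], height=1
  node 45: h_left=-1, h_right=-1, diff=0 [OK], height=0
  node 41: h_left=1, h_right=0, diff=1 [OK], height=2
  node 36: h_left=2, h_right=2, diff=0 [OK], height=3
All nodes satisfy the balance condition.
Result: Balanced


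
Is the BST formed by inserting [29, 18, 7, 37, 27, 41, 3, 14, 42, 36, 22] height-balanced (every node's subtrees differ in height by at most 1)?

Tree (level-order array): [29, 18, 37, 7, 27, 36, 41, 3, 14, 22, None, None, None, None, 42]
Definition: a tree is height-balanced if, at every node, |h(left) - h(right)| <= 1 (empty subtree has height -1).
Bottom-up per-node check:
  node 3: h_left=-1, h_right=-1, diff=0 [OK], height=0
  node 14: h_left=-1, h_right=-1, diff=0 [OK], height=0
  node 7: h_left=0, h_right=0, diff=0 [OK], height=1
  node 22: h_left=-1, h_right=-1, diff=0 [OK], height=0
  node 27: h_left=0, h_right=-1, diff=1 [OK], height=1
  node 18: h_left=1, h_right=1, diff=0 [OK], height=2
  node 36: h_left=-1, h_right=-1, diff=0 [OK], height=0
  node 42: h_left=-1, h_right=-1, diff=0 [OK], height=0
  node 41: h_left=-1, h_right=0, diff=1 [OK], height=1
  node 37: h_left=0, h_right=1, diff=1 [OK], height=2
  node 29: h_left=2, h_right=2, diff=0 [OK], height=3
All nodes satisfy the balance condition.
Result: Balanced


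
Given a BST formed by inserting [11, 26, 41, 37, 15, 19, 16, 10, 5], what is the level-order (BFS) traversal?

Tree insertion order: [11, 26, 41, 37, 15, 19, 16, 10, 5]
Tree (level-order array): [11, 10, 26, 5, None, 15, 41, None, None, None, 19, 37, None, 16]
BFS from the root, enqueuing left then right child of each popped node:
  queue [11] -> pop 11, enqueue [10, 26], visited so far: [11]
  queue [10, 26] -> pop 10, enqueue [5], visited so far: [11, 10]
  queue [26, 5] -> pop 26, enqueue [15, 41], visited so far: [11, 10, 26]
  queue [5, 15, 41] -> pop 5, enqueue [none], visited so far: [11, 10, 26, 5]
  queue [15, 41] -> pop 15, enqueue [19], visited so far: [11, 10, 26, 5, 15]
  queue [41, 19] -> pop 41, enqueue [37], visited so far: [11, 10, 26, 5, 15, 41]
  queue [19, 37] -> pop 19, enqueue [16], visited so far: [11, 10, 26, 5, 15, 41, 19]
  queue [37, 16] -> pop 37, enqueue [none], visited so far: [11, 10, 26, 5, 15, 41, 19, 37]
  queue [16] -> pop 16, enqueue [none], visited so far: [11, 10, 26, 5, 15, 41, 19, 37, 16]
Result: [11, 10, 26, 5, 15, 41, 19, 37, 16]


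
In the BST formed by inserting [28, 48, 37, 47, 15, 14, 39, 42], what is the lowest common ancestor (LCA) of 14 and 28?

Tree insertion order: [28, 48, 37, 47, 15, 14, 39, 42]
Tree (level-order array): [28, 15, 48, 14, None, 37, None, None, None, None, 47, 39, None, None, 42]
In a BST, the LCA of p=14, q=28 is the first node v on the
root-to-leaf path with p <= v <= q (go left if both < v, right if both > v).
Walk from root:
  at 28: 14 <= 28 <= 28, this is the LCA
LCA = 28


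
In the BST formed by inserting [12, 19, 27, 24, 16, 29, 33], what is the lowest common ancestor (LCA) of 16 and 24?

Tree insertion order: [12, 19, 27, 24, 16, 29, 33]
Tree (level-order array): [12, None, 19, 16, 27, None, None, 24, 29, None, None, None, 33]
In a BST, the LCA of p=16, q=24 is the first node v on the
root-to-leaf path with p <= v <= q (go left if both < v, right if both > v).
Walk from root:
  at 12: both 16 and 24 > 12, go right
  at 19: 16 <= 19 <= 24, this is the LCA
LCA = 19


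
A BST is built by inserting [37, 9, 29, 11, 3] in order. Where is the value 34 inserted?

Starting tree (level order): [37, 9, None, 3, 29, None, None, 11]
Insertion path: 37 -> 9 -> 29
Result: insert 34 as right child of 29
Final tree (level order): [37, 9, None, 3, 29, None, None, 11, 34]


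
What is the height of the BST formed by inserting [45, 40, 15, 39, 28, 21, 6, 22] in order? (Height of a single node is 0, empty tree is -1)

Insertion order: [45, 40, 15, 39, 28, 21, 6, 22]
Tree (level-order array): [45, 40, None, 15, None, 6, 39, None, None, 28, None, 21, None, None, 22]
Compute height bottom-up (empty subtree = -1):
  height(6) = 1 + max(-1, -1) = 0
  height(22) = 1 + max(-1, -1) = 0
  height(21) = 1 + max(-1, 0) = 1
  height(28) = 1 + max(1, -1) = 2
  height(39) = 1 + max(2, -1) = 3
  height(15) = 1 + max(0, 3) = 4
  height(40) = 1 + max(4, -1) = 5
  height(45) = 1 + max(5, -1) = 6
Height = 6


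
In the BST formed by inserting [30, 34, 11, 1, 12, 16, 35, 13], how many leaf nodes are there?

Tree built from: [30, 34, 11, 1, 12, 16, 35, 13]
Tree (level-order array): [30, 11, 34, 1, 12, None, 35, None, None, None, 16, None, None, 13]
Rule: A leaf has 0 children.
Per-node child counts:
  node 30: 2 child(ren)
  node 11: 2 child(ren)
  node 1: 0 child(ren)
  node 12: 1 child(ren)
  node 16: 1 child(ren)
  node 13: 0 child(ren)
  node 34: 1 child(ren)
  node 35: 0 child(ren)
Matching nodes: [1, 13, 35]
Count of leaf nodes: 3


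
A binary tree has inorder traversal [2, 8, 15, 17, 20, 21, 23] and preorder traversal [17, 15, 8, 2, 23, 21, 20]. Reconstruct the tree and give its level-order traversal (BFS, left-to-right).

Inorder:  [2, 8, 15, 17, 20, 21, 23]
Preorder: [17, 15, 8, 2, 23, 21, 20]
Algorithm: preorder visits root first, so consume preorder in order;
for each root, split the current inorder slice at that value into
left-subtree inorder and right-subtree inorder, then recurse.
Recursive splits:
  root=17; inorder splits into left=[2, 8, 15], right=[20, 21, 23]
  root=15; inorder splits into left=[2, 8], right=[]
  root=8; inorder splits into left=[2], right=[]
  root=2; inorder splits into left=[], right=[]
  root=23; inorder splits into left=[20, 21], right=[]
  root=21; inorder splits into left=[20], right=[]
  root=20; inorder splits into left=[], right=[]
Reconstructed level-order: [17, 15, 23, 8, 21, 2, 20]


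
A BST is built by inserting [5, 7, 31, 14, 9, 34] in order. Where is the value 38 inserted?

Starting tree (level order): [5, None, 7, None, 31, 14, 34, 9]
Insertion path: 5 -> 7 -> 31 -> 34
Result: insert 38 as right child of 34
Final tree (level order): [5, None, 7, None, 31, 14, 34, 9, None, None, 38]


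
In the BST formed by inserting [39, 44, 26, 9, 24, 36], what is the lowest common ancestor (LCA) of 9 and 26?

Tree insertion order: [39, 44, 26, 9, 24, 36]
Tree (level-order array): [39, 26, 44, 9, 36, None, None, None, 24]
In a BST, the LCA of p=9, q=26 is the first node v on the
root-to-leaf path with p <= v <= q (go left if both < v, right if both > v).
Walk from root:
  at 39: both 9 and 26 < 39, go left
  at 26: 9 <= 26 <= 26, this is the LCA
LCA = 26


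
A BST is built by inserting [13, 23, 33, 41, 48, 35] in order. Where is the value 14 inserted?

Starting tree (level order): [13, None, 23, None, 33, None, 41, 35, 48]
Insertion path: 13 -> 23
Result: insert 14 as left child of 23
Final tree (level order): [13, None, 23, 14, 33, None, None, None, 41, 35, 48]


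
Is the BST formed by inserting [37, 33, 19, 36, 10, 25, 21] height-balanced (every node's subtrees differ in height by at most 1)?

Tree (level-order array): [37, 33, None, 19, 36, 10, 25, None, None, None, None, 21]
Definition: a tree is height-balanced if, at every node, |h(left) - h(right)| <= 1 (empty subtree has height -1).
Bottom-up per-node check:
  node 10: h_left=-1, h_right=-1, diff=0 [OK], height=0
  node 21: h_left=-1, h_right=-1, diff=0 [OK], height=0
  node 25: h_left=0, h_right=-1, diff=1 [OK], height=1
  node 19: h_left=0, h_right=1, diff=1 [OK], height=2
  node 36: h_left=-1, h_right=-1, diff=0 [OK], height=0
  node 33: h_left=2, h_right=0, diff=2 [FAIL (|2-0|=2 > 1)], height=3
  node 37: h_left=3, h_right=-1, diff=4 [FAIL (|3--1|=4 > 1)], height=4
Node 33 violates the condition: |2 - 0| = 2 > 1.
Result: Not balanced


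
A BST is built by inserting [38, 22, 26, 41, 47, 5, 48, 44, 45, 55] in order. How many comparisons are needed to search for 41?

Search path for 41: 38 -> 41
Found: True
Comparisons: 2
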